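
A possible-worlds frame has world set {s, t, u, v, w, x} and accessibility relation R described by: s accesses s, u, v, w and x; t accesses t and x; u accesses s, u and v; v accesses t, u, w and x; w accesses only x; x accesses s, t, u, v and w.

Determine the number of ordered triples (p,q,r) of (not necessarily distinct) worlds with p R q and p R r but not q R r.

Enumerating: (s,u,w), (s,u,x), (s,v,s), (s,v,v), (s,w,s), (s,w,u), (s,w,v), (s,w,w), (s,x,x), (t,x,x), (u,v,s), (u,v,v), … and 24 more.
Total: 36.

36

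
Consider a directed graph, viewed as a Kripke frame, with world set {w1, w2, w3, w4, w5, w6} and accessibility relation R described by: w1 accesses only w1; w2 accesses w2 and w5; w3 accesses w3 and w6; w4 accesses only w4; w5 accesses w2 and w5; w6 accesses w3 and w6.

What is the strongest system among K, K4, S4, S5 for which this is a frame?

S5

Transitive (axiom 4): yes — every two-step R-path is closed by a direct edge.
Reflexive (axiom T): yes — every world is R-related to itself.
Euclidean (axiom 5): yes — any two successors of a common world are R-related.
So F validates K, K4, S4, S5. The strongest is S5.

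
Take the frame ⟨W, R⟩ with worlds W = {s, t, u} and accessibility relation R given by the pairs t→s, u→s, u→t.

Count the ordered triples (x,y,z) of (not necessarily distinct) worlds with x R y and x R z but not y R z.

4

Enumerating: (t,s,s), (u,s,s), (u,s,t), (u,t,t).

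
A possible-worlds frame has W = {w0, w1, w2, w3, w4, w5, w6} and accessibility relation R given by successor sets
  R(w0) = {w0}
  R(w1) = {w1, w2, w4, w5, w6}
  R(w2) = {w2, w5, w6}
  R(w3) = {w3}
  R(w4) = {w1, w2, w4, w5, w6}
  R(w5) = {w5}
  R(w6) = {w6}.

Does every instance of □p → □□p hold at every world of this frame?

By correspondence theory, 4 is valid on a frame iff R is transitive.
Transitive: yes — every two-step R-path is closed by a direct edge.

Yes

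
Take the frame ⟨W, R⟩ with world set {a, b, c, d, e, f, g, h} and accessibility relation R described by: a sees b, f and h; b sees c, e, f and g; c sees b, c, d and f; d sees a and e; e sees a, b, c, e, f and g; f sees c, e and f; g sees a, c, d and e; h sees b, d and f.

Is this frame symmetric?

Symmetric: no — a R b but not b R a.

No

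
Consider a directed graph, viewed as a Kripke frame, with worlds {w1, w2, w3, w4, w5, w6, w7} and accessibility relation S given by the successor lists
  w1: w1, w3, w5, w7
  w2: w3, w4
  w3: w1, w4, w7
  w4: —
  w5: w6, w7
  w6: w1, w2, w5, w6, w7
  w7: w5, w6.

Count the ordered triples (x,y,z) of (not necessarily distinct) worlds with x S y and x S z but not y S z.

33

Enumerating: (w1,w3,w3), (w1,w3,w5), (w1,w5,w1), (w1,w5,w3), (w1,w5,w5), (w1,w7,w1), (w1,w7,w3), (w1,w7,w7), (w2,w3,w3), (w2,w4,w3), (w2,w4,w4), (w3,w1,w4), … and 21 more.
Total: 33.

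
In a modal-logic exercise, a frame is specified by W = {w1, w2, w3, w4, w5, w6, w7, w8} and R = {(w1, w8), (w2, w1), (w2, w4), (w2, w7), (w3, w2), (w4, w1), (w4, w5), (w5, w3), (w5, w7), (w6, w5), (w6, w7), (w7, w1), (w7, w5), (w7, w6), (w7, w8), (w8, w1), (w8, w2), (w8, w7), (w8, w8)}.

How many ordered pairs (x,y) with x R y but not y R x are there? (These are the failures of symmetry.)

Enumerating: (w2,w1), (w2,w4), (w2,w7), (w3,w2), (w4,w1), (w4,w5), (w5,w3), (w6,w5), (w7,w1), (w8,w2).

10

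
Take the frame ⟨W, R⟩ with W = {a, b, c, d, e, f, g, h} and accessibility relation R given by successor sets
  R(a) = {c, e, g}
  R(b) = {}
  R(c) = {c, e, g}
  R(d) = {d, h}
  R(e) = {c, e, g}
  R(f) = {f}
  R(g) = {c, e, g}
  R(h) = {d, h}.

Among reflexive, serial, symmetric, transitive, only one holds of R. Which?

transitive

Reflexive: no — a is not related to itself.
Serial: no — b has no R-successor.
Symmetric: no — a R c but not c R a.
Transitive: yes — every two-step R-path is closed by a direct edge.
Only transitive holds.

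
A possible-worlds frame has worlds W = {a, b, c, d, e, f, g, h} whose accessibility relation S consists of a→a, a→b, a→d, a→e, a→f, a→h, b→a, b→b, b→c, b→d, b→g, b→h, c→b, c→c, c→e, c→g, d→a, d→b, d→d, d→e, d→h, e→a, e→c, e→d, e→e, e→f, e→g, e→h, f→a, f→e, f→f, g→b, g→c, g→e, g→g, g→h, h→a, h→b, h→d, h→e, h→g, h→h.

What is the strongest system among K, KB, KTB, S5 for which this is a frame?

Symmetric (axiom B): yes — every pair in S has its reverse in S.
Reflexive (axiom T): yes — every world is S-related to itself.
Euclidean (axiom 5): no — a S b and a S e, but not b S e.
So F validates K, KB, KTB; S5 would additionally require S to be Euclidean. The strongest is KTB.

KTB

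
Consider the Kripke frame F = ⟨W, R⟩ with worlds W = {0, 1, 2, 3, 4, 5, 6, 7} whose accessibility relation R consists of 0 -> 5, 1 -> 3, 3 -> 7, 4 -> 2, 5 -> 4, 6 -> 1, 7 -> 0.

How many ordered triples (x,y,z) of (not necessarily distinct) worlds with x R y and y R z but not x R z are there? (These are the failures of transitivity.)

6

Enumerating: (0,5,4), (1,3,7), (3,7,0), (5,4,2), (6,1,3), (7,0,5).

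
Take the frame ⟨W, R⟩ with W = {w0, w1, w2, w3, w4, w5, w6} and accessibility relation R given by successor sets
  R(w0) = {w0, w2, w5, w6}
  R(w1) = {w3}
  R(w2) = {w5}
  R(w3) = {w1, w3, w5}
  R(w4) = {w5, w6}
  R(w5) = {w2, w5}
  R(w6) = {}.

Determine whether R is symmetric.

No

Symmetric: no — w0 R w2 but not w2 R w0.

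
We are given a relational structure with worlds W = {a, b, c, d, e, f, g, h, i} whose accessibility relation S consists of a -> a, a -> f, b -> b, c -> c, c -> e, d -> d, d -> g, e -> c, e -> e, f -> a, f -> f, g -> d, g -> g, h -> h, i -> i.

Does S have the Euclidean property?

Yes

Euclidean: yes — any two successors of a common world are S-related.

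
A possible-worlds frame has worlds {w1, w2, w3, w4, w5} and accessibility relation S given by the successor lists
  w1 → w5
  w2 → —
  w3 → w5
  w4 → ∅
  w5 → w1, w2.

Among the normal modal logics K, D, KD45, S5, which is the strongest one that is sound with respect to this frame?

Serial (axiom D): no — w2 has no S-successor.
Euclidean (axiom 5): no — w5 S w1 and w5 S w2, but not w1 S w2.
Transitive (axiom 4): no — w1 S w5 and w5 S w2, but not w1 S w2.
Reflexive (axiom T): no — w1 is not related to itself.
So F validates K; D would additionally require S to be serial. The strongest is K.

K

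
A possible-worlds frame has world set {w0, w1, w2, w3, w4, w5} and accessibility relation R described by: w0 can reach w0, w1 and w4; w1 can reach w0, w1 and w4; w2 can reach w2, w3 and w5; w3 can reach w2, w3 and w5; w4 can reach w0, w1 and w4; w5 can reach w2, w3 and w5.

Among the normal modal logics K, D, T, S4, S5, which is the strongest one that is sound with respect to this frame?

S5

Serial (axiom D): yes — every world has a successor (e.g. w0 R w0).
Reflexive (axiom T): yes — every world is R-related to itself.
Transitive (axiom 4): yes — every two-step R-path is closed by a direct edge.
Euclidean (axiom 5): yes — any two successors of a common world are R-related.
So F validates K, D, T, S4, S5. The strongest is S5.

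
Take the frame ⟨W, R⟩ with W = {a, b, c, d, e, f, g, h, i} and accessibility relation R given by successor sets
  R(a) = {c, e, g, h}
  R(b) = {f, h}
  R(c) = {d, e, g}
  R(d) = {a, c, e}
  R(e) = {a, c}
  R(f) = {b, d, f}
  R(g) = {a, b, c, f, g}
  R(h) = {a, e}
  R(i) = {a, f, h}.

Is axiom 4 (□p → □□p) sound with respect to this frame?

The schema 4 characterises exactly the transitive frames.
Transitive: no — a R c and c R d, but not a R d.

No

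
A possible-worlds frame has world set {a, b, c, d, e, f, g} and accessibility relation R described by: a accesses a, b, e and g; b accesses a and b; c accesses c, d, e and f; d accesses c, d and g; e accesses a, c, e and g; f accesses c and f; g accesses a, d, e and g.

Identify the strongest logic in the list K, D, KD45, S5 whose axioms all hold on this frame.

D

Serial (axiom D): yes — every world has a successor (e.g. a R a).
Euclidean (axiom 5): no — a R b and a R e, but not b R e.
Transitive (axiom 4): no — a R e and e R c, but not a R c.
Reflexive (axiom T): yes — every world is R-related to itself.
So F validates K, D; KD45 would additionally require R to be Euclidean and transitive. The strongest is D.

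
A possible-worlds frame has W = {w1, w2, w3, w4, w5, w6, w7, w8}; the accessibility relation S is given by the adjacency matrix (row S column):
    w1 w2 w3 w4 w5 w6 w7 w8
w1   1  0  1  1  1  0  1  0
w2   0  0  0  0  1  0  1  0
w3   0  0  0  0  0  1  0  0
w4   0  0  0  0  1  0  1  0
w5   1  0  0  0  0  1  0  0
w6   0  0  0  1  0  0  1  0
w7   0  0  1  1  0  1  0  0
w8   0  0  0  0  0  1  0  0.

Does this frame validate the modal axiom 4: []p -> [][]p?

The schema 4 characterises exactly the transitive frames.
Transitive: no — w1 S w3 and w3 S w6, but not w1 S w6.

No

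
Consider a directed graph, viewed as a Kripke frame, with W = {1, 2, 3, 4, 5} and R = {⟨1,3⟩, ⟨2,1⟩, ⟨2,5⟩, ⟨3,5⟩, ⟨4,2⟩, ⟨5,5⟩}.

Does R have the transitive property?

Transitive: no — 1 R 3 and 3 R 5, but not 1 R 5.

No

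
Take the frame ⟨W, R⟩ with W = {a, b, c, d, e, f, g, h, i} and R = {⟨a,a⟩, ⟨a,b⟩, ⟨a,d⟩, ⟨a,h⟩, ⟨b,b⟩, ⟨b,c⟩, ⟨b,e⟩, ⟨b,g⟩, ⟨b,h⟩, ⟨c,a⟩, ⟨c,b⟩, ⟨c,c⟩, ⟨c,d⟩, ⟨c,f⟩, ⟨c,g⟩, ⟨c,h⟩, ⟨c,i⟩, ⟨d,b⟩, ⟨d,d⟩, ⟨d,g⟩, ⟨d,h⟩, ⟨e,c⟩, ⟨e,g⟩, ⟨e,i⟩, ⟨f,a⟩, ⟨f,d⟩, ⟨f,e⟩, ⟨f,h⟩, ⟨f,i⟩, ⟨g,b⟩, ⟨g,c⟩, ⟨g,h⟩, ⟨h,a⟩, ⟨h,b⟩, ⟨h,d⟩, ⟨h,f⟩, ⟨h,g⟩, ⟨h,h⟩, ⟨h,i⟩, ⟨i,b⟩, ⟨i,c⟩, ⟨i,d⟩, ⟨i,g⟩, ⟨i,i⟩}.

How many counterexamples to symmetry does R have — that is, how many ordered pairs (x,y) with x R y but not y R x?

Enumerating: (a,b), (a,d), (b,e), (c,a), (c,d), (c,f), (c,h), (d,b), (d,g), (e,c), (e,g), (e,i), … and 8 more.
Total: 20.

20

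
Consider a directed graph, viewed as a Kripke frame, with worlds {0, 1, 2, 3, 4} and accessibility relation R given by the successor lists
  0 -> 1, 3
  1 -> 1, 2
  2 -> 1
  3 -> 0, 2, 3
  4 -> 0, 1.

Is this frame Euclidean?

No

Euclidean: no — 0 R 1 and 0 R 3, but not 1 R 3.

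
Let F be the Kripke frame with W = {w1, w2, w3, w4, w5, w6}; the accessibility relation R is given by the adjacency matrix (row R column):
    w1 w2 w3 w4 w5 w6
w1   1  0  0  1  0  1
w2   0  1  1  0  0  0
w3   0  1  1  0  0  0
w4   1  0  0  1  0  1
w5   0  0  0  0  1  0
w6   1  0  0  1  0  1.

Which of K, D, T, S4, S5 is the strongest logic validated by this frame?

S5

Serial (axiom D): yes — every world has a successor (e.g. w1 R w1).
Reflexive (axiom T): yes — every world is R-related to itself.
Transitive (axiom 4): yes — every two-step R-path is closed by a direct edge.
Euclidean (axiom 5): yes — any two successors of a common world are R-related.
So F validates K, D, T, S4, S5. The strongest is S5.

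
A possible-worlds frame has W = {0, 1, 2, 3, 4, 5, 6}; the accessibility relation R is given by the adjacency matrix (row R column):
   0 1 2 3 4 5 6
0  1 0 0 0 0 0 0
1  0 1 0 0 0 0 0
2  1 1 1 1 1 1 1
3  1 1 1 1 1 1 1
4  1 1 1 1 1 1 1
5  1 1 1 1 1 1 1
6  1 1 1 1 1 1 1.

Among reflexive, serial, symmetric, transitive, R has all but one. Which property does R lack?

symmetric

Reflexive: yes — every world is R-related to itself.
Serial: yes — every world has a successor (e.g. 0 R 0).
Symmetric: no — 2 R 0 but not 0 R 2.
Transitive: yes — every two-step R-path is closed by a direct edge.
Only symmetric fails.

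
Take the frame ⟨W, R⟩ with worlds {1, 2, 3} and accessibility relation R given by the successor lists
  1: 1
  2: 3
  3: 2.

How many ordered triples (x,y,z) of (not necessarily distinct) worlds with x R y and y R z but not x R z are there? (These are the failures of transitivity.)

Enumerating: (2,3,2), (3,2,3).

2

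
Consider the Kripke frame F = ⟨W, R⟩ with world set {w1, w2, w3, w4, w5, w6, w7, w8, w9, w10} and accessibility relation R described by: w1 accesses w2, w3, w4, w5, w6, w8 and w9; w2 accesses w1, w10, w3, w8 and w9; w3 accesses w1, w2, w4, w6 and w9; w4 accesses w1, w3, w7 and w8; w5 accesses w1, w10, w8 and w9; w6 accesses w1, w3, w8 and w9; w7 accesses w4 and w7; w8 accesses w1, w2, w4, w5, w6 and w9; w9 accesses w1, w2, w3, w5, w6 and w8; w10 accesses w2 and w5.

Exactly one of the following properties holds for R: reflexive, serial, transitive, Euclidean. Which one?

Reflexive: no — w1 is not related to itself.
Serial: yes — every world has a successor (e.g. w1 R w2).
Transitive: no — w1 R w2 and w2 R w10, but not w1 R w10.
Euclidean: no — w1 R w2 and w1 R w4, but not w2 R w4.
Only serial holds.

serial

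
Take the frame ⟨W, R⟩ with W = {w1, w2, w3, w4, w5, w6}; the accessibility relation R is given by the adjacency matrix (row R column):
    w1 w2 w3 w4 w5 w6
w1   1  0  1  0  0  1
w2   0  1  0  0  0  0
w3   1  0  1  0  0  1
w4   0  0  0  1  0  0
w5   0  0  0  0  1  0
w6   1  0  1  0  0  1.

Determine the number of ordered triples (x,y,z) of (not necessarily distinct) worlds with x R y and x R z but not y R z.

0

R is Euclidean; there are no such tuples.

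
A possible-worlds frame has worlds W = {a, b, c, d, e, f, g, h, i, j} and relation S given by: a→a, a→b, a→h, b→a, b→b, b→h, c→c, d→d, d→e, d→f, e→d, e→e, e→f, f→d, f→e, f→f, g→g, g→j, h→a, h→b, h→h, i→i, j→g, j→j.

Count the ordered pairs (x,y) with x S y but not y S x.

0

S is symmetric; there are no such tuples.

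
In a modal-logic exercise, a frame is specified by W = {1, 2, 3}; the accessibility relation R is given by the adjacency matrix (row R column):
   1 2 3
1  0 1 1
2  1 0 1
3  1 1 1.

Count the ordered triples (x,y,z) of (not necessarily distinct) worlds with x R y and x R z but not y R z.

Enumerating: (1,2,2), (2,1,1), (3,1,1), (3,2,2).

4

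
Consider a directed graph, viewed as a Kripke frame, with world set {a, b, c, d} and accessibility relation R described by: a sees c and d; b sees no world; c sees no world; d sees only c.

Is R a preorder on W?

Reflexive: no — a is not related to itself.
Transitive: yes — every two-step R-path is closed by a direct edge.
So R is not a preorder.

No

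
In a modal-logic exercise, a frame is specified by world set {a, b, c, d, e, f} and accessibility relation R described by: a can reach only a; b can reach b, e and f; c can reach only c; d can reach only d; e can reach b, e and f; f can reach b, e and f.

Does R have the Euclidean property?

Euclidean: yes — any two successors of a common world are R-related.

Yes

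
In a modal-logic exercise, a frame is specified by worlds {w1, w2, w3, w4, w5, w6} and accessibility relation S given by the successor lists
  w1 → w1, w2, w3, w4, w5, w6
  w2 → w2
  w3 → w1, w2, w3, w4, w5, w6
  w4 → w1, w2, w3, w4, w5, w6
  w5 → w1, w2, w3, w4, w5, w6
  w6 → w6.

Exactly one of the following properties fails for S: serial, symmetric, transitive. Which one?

Serial: yes — every world has a successor (e.g. w1 S w1).
Symmetric: no — w1 S w2 but not w2 S w1.
Transitive: yes — every two-step S-path is closed by a direct edge.
Only symmetric fails.

symmetric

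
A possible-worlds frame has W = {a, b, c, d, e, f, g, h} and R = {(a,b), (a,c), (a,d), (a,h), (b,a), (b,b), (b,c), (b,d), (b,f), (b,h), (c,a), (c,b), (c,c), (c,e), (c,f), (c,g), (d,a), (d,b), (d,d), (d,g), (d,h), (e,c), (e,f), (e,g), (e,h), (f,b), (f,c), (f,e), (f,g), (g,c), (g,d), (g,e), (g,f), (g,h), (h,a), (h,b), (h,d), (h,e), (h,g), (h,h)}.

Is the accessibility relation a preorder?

No

Reflexive: no — a is not related to itself.
Transitive: no — a R b and b R f, but not a R f.
So R is not a preorder.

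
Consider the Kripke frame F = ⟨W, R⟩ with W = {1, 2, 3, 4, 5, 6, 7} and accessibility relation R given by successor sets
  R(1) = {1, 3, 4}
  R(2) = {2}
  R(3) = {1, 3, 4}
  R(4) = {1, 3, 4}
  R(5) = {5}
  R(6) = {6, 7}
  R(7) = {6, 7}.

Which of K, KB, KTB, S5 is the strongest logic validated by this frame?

S5

Symmetric (axiom B): yes — every pair in R has its reverse in R.
Reflexive (axiom T): yes — every world is R-related to itself.
Euclidean (axiom 5): yes — any two successors of a common world are R-related.
So F validates K, KB, KTB, S5. The strongest is S5.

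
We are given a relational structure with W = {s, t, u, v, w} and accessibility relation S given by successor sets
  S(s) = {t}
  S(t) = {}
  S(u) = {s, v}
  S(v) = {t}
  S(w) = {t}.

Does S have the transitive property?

No

Transitive: no — u S s and s S t, but not u S t.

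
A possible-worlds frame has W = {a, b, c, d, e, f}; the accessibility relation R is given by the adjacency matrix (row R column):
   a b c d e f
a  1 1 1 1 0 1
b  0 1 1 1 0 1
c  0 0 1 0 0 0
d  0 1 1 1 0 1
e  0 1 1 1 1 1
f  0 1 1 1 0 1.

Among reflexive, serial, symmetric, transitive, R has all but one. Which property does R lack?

Reflexive: yes — every world is R-related to itself.
Serial: yes — every world has a successor (e.g. a R a).
Symmetric: no — a R b but not b R a.
Transitive: yes — every two-step R-path is closed by a direct edge.
Only symmetric fails.

symmetric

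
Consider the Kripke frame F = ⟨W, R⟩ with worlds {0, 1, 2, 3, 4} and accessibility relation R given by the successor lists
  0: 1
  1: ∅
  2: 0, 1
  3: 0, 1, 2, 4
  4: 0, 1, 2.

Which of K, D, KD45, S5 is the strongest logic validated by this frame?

Serial (axiom D): no — 1 has no R-successor.
Euclidean (axiom 5): no — 2 R 1 and 2 R 0, but not 1 R 0.
Transitive (axiom 4): yes — every two-step R-path is closed by a direct edge.
Reflexive (axiom T): no — 0 is not related to itself.
So F validates K; D would additionally require R to be serial. The strongest is K.

K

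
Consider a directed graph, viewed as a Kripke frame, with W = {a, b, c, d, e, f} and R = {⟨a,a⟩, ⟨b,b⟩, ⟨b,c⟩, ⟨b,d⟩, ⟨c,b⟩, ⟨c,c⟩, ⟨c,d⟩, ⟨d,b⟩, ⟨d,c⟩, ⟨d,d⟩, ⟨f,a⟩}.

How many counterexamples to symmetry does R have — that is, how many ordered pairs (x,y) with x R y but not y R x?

Enumerating: (f,a).

1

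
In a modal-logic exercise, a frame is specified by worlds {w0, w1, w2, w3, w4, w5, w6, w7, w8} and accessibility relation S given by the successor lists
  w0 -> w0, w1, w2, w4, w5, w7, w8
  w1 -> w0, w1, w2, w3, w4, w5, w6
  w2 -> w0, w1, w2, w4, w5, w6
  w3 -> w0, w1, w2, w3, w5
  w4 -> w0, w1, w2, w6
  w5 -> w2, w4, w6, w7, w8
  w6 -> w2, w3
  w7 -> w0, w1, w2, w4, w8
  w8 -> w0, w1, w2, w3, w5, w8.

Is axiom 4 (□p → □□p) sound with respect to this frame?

By correspondence theory, 4 is valid on a frame iff S is transitive.
Transitive: no — w0 S w1 and w1 S w3, but not w0 S w3.

No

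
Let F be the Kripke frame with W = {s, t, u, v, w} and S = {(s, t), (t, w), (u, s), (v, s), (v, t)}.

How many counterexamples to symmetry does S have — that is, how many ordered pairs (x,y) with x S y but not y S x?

Enumerating: (s,t), (t,w), (u,s), (v,s), (v,t).

5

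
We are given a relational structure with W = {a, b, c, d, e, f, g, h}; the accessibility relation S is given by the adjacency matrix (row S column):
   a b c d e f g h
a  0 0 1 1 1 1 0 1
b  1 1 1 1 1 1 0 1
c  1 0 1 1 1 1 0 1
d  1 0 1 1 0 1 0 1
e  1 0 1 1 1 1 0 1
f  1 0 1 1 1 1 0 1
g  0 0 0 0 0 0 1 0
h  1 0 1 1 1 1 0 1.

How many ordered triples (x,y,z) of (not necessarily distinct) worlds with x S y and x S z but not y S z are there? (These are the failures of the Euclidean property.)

Enumerating: (a,d,e), (b,a,a), (b,a,b), (b,c,b), (b,d,b), (b,d,e), (b,e,b), (b,f,b), (b,h,b), (c,a,a), (c,d,e), (d,a,a), (e,a,a), (e,d,e), (f,a,a), (f,d,e), (h,a,a), (h,d,e).

18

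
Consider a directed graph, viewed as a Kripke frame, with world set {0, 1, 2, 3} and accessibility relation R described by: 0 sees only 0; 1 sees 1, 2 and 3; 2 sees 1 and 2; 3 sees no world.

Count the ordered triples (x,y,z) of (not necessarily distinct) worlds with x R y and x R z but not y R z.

Enumerating: (1,2,3), (1,3,1), (1,3,2), (1,3,3).

4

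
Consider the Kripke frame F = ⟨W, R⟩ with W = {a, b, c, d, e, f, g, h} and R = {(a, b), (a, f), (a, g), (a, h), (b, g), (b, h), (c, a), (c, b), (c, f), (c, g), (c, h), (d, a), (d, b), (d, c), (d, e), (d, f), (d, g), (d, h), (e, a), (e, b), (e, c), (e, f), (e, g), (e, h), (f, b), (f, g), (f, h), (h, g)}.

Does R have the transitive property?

Transitive: yes — every two-step R-path is closed by a direct edge.

Yes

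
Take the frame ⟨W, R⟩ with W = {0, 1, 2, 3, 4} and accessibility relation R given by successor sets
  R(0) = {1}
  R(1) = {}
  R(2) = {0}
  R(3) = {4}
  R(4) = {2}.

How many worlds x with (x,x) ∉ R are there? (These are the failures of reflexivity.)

Enumerating: 0, 1, 2, 3, 4.

5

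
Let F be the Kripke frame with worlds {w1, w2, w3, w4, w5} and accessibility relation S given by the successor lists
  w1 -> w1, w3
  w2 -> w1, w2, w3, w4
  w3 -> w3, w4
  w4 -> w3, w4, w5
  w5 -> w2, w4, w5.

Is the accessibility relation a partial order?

No

Reflexive: yes — every world is S-related to itself.
Transitive: no — w1 S w3 and w3 S w4, but not w1 S w4.
Antisymmetric: no — w3 S w4 and w4 S w3 with w3 ≠ w4.
So S is not a partial order.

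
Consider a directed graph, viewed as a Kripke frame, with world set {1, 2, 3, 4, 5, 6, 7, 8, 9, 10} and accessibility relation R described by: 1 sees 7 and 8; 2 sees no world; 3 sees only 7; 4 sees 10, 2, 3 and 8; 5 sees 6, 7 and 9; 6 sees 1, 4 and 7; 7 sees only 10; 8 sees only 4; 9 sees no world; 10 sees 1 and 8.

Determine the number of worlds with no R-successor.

Enumerating: 2, 9.

2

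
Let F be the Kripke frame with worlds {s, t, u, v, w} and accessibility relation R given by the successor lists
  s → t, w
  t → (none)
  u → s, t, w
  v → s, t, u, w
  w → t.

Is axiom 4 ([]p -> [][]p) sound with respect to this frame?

Yes

Axiom 4 corresponds to the accessibility relation being transitive.
Transitive: yes — every two-step R-path is closed by a direct edge.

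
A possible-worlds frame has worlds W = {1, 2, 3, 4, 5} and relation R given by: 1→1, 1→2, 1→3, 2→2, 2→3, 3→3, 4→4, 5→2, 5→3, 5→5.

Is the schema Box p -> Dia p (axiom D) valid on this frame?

By correspondence theory, D is valid on a frame iff R is serial.
Serial: yes — every world has a successor (e.g. 1 R 1).

Yes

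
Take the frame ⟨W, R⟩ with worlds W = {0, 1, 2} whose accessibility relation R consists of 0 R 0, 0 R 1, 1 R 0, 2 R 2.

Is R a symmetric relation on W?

Symmetric: yes — every pair in R has its reverse in R.

Yes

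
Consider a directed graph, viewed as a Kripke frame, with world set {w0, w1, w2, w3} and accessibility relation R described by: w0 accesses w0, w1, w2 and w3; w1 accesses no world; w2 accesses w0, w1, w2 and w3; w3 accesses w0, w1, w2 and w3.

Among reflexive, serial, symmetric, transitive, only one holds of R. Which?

Reflexive: no — w1 is not related to itself.
Serial: no — w1 has no R-successor.
Symmetric: no — w0 R w1 but not w1 R w0.
Transitive: yes — every two-step R-path is closed by a direct edge.
Only transitive holds.

transitive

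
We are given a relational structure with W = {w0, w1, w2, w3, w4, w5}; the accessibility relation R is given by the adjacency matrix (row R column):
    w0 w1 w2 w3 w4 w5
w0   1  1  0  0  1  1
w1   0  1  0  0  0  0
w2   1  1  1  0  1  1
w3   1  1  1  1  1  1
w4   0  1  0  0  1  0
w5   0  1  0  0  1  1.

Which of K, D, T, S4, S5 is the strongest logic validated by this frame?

Serial (axiom D): yes — every world has a successor (e.g. w0 R w0).
Reflexive (axiom T): yes — every world is R-related to itself.
Transitive (axiom 4): yes — every two-step R-path is closed by a direct edge.
Euclidean (axiom 5): no — w0 R w1 and w0 R w4, but not w1 R w4.
So F validates K, D, T, S4; S5 would additionally require R to be Euclidean. The strongest is S4.

S4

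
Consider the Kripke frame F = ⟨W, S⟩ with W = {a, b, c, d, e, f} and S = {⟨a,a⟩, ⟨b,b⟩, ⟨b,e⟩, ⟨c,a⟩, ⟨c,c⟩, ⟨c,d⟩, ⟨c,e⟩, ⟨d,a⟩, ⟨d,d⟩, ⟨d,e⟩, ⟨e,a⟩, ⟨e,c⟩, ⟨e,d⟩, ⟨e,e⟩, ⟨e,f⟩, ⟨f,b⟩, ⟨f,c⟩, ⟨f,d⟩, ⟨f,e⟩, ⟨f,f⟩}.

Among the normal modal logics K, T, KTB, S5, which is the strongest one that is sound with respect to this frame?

T

Reflexive (axiom T): yes — every world is S-related to itself.
Symmetric (axiom B): no — b S e but not e S b.
Euclidean (axiom 5): no — c S a and c S d, but not a S d.
So F validates K, T; KTB would additionally require S to be symmetric. The strongest is T.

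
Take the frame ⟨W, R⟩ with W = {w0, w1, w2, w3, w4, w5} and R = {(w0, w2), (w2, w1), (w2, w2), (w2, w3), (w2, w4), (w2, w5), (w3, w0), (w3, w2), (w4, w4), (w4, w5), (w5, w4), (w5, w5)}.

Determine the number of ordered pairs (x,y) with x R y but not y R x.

Enumerating: (w0,w2), (w2,w1), (w2,w4), (w2,w5), (w3,w0).

5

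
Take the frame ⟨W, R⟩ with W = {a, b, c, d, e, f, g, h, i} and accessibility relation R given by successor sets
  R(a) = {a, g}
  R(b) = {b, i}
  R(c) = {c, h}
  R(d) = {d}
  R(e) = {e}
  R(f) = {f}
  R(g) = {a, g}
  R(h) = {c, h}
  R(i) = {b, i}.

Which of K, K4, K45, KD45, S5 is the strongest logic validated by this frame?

S5

Transitive (axiom 4): yes — every two-step R-path is closed by a direct edge.
Euclidean (axiom 5): yes — any two successors of a common world are R-related.
Serial (axiom D): yes — every world has a successor (e.g. a R a).
Reflexive (axiom T): yes — every world is R-related to itself.
So F validates K, K4, K45, KD45, S5. The strongest is S5.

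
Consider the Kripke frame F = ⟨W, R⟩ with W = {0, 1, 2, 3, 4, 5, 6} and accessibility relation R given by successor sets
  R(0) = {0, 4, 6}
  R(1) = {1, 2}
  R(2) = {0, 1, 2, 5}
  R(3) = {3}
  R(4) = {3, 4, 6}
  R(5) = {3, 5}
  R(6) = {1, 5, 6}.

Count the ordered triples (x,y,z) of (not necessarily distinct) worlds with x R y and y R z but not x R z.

Enumerating: (0,4,3), (0,6,1), (0,6,5), (1,2,0), (1,2,5), (2,0,4), (2,0,6), (2,5,3), (4,6,1), (4,6,5), (6,1,2), (6,5,3).

12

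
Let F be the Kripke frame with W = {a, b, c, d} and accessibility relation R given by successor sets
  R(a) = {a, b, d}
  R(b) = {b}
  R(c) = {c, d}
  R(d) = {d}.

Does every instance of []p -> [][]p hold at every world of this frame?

By correspondence theory, 4 is valid on a frame iff R is transitive.
Transitive: yes — every two-step R-path is closed by a direct edge.

Yes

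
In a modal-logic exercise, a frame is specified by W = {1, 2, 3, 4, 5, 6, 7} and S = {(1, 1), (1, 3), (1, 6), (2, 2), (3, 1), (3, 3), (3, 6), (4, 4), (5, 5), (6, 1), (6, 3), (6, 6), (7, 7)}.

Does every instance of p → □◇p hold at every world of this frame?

Yes

By correspondence theory, B is valid on a frame iff S is symmetric.
Symmetric: yes — every pair in S has its reverse in S.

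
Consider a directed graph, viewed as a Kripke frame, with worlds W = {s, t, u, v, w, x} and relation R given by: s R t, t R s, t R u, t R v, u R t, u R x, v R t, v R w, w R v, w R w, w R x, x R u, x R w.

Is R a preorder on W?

No

Reflexive: no — s is not related to itself.
Transitive: no — s R t and t R u, but not s R u.
So R is not a preorder.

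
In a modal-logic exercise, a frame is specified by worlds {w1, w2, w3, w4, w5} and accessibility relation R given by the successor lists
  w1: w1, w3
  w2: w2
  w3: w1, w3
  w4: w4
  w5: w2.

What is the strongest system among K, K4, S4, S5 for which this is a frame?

K4

Transitive (axiom 4): yes — every two-step R-path is closed by a direct edge.
Reflexive (axiom T): no — w5 is not related to itself.
Euclidean (axiom 5): yes — any two successors of a common world are R-related.
So F validates K, K4; S4 would additionally require R to be reflexive. The strongest is K4.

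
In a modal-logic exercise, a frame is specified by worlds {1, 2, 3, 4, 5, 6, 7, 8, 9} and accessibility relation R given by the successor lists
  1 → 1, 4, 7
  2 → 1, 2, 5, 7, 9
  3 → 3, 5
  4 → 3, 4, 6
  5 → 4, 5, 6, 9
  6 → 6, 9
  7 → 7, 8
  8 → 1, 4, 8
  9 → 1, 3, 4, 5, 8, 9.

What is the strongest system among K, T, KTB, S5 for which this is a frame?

T

Reflexive (axiom T): yes — every world is R-related to itself.
Symmetric (axiom B): no — 1 R 4 but not 4 R 1.
Euclidean (axiom 5): no — 1 R 4 and 1 R 7, but not 4 R 7.
So F validates K, T; KTB would additionally require R to be symmetric. The strongest is T.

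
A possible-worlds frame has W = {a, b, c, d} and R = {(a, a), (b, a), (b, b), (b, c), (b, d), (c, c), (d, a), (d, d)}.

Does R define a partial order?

Reflexive: yes — every world is R-related to itself.
Transitive: yes — every two-step R-path is closed by a direct edge.
Antisymmetric: yes — no distinct pair is related both ways.
So R is a partial order.

Yes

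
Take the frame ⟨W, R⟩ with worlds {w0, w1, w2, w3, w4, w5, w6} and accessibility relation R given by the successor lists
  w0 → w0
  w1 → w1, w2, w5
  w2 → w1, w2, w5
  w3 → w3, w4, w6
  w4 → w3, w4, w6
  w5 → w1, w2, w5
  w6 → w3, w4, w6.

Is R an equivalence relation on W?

Reflexive: yes — every world is R-related to itself.
Symmetric: yes — every pair in R has its reverse in R.
Transitive: yes — every two-step R-path is closed by a direct edge.
So R is an equivalence relation.

Yes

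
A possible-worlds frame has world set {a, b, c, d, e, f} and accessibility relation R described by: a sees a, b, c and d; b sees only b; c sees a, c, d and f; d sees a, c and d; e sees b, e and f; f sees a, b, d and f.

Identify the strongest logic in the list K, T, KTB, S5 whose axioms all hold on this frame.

Reflexive (axiom T): yes — every world is R-related to itself.
Symmetric (axiom B): no — a R b but not b R a.
Euclidean (axiom 5): no — a R b and a R c, but not b R c.
So F validates K, T; KTB would additionally require R to be symmetric. The strongest is T.

T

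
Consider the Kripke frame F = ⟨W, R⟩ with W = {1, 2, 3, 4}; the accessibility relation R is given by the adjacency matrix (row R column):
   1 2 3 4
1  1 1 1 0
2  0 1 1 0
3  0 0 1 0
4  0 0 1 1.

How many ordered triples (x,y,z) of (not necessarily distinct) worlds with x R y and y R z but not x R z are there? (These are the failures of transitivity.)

0

R is transitive; there are no such tuples.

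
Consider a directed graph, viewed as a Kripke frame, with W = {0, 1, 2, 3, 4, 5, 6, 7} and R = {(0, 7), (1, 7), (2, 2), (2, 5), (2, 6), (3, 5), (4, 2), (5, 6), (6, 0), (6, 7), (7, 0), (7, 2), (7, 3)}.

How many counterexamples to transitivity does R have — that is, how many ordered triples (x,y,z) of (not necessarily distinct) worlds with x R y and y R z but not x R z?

Enumerating: (0,7,0), (0,7,2), (0,7,3), (1,7,0), (1,7,2), (1,7,3), (2,6,0), (2,6,7), (3,5,6), (4,2,5), (4,2,6), (5,6,0), … and 7 more.
Total: 19.

19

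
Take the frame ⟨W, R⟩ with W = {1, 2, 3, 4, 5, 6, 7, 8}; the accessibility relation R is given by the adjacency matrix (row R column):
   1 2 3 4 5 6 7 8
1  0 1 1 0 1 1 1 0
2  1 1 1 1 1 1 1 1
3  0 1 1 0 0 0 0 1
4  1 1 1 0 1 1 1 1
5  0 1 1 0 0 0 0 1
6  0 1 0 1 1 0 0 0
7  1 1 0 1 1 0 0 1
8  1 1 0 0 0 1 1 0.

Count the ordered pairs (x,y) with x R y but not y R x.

Enumerating: (1,3), (1,5), (1,6), (3,8), (4,1), (4,3), (4,5), (4,8), (5,3), (5,8), (6,5), (7,5), (8,1), (8,6).

14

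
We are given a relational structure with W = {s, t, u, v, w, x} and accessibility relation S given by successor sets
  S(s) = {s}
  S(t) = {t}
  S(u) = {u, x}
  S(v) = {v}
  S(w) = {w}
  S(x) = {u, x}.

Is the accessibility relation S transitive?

Yes

Transitive: yes — every two-step S-path is closed by a direct edge.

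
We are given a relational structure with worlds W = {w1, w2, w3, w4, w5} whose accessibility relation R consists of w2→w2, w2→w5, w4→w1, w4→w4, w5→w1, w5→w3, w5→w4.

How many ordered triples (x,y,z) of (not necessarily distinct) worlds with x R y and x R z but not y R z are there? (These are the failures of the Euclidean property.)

Enumerating: (w2,w5,w2), (w2,w5,w5), (w4,w1,w1), (w4,w1,w4), (w5,w1,w1), (w5,w1,w3), (w5,w1,w4), (w5,w3,w1), (w5,w3,w3), (w5,w3,w4), (w5,w4,w3).

11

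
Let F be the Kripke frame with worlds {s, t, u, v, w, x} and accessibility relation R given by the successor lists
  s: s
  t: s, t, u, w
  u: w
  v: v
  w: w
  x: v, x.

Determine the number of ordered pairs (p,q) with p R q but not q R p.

Enumerating: (t,s), (t,u), (t,w), (u,w), (x,v).

5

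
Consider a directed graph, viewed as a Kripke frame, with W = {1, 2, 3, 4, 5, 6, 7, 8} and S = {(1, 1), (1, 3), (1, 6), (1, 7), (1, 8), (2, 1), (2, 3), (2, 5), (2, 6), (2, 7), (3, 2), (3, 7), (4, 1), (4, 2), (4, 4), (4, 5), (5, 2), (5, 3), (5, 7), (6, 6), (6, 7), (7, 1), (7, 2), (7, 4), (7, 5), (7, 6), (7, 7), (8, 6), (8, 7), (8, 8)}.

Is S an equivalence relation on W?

No

Reflexive: no — 2 is not related to itself.
Symmetric: no — 1 S 3 but not 3 S 1.
Transitive: no — 1 S 3 and 3 S 2, but not 1 S 2.
So S is not an equivalence relation.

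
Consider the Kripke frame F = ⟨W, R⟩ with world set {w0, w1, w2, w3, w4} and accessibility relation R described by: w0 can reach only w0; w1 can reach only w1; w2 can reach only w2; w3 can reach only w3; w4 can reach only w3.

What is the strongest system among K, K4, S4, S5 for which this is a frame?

K4

Transitive (axiom 4): yes — every two-step R-path is closed by a direct edge.
Reflexive (axiom T): no — w4 is not related to itself.
Euclidean (axiom 5): yes — any two successors of a common world are R-related.
So F validates K, K4; S4 would additionally require R to be reflexive. The strongest is K4.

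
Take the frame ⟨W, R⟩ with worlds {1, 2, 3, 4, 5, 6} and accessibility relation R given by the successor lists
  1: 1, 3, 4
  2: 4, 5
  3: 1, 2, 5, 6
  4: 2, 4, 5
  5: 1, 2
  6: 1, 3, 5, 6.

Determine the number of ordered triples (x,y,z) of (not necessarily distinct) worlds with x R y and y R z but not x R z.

Enumerating: (1,3,2), (1,3,5), (1,3,6), (1,4,2), (1,4,5), (2,4,2), (2,5,1), (2,5,2), (3,1,3), (3,1,4), (3,2,4), (3,6,3), … and 8 more.
Total: 20.

20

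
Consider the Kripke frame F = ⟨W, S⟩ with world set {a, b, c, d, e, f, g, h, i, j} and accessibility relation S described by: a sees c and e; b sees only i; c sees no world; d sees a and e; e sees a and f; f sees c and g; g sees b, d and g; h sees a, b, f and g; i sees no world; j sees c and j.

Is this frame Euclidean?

No

Euclidean: no — a S c and a S e, but not c S e.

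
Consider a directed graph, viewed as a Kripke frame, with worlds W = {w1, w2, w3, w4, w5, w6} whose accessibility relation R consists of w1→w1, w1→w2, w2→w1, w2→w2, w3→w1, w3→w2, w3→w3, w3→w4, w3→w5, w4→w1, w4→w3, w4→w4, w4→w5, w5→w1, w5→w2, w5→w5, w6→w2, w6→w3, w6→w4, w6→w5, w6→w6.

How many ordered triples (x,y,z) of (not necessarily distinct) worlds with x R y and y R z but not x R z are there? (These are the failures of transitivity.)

7

Enumerating: (w4,w1,w2), (w4,w3,w2), (w4,w5,w2), (w6,w2,w1), (w6,w3,w1), (w6,w4,w1), (w6,w5,w1).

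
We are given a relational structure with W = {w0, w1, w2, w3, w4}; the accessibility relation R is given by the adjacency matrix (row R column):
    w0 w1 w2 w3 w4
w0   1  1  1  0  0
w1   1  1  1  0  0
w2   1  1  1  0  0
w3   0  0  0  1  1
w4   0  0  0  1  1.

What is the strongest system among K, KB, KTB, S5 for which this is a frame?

Symmetric (axiom B): yes — every pair in R has its reverse in R.
Reflexive (axiom T): yes — every world is R-related to itself.
Euclidean (axiom 5): yes — any two successors of a common world are R-related.
So F validates K, KB, KTB, S5. The strongest is S5.

S5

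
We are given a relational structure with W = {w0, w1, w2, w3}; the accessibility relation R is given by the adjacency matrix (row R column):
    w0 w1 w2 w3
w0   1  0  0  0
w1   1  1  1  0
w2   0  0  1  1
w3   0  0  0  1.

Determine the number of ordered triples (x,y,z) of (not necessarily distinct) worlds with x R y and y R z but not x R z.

1

Enumerating: (w1,w2,w3).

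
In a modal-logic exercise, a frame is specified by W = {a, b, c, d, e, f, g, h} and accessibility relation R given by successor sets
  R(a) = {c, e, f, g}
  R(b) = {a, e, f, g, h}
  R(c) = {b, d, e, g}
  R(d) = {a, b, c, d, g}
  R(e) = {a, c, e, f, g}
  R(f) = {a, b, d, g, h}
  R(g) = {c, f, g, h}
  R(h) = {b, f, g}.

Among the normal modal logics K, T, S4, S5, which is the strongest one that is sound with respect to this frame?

Reflexive (axiom T): no — a is not related to itself.
Transitive (axiom 4): no — a R c and c R b, but not a R b.
Euclidean (axiom 5): no — a R c and a R f, but not c R f.
So F validates K; T would additionally require R to be reflexive. The strongest is K.

K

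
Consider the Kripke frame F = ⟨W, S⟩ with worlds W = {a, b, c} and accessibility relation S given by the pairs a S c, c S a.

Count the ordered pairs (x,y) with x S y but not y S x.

S is symmetric; there are no such tuples.

0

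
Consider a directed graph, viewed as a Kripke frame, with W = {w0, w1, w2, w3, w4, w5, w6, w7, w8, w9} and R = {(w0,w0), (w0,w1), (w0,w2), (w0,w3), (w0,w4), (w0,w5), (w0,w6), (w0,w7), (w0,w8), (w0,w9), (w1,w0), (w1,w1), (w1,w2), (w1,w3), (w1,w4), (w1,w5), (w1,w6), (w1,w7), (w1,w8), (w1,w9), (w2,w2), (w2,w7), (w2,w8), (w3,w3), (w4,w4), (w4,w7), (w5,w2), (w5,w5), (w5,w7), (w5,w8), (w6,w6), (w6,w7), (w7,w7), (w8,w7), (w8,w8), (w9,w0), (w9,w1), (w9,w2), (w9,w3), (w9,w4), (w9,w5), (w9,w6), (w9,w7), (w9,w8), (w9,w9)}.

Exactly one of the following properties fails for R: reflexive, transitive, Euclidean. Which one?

Reflexive: yes — every world is R-related to itself.
Transitive: yes — every two-step R-path is closed by a direct edge.
Euclidean: no — w0 R w2 and w0 R w1, but not w2 R w1.
Only Euclidean fails.

Euclidean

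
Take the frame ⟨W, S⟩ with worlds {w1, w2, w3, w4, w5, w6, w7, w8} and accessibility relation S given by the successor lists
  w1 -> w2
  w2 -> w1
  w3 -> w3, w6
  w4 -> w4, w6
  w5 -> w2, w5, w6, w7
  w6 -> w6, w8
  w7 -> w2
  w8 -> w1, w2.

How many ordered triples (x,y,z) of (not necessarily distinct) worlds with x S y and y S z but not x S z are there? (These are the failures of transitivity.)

Enumerating: (w1,w2,w1), (w2,w1,w2), (w3,w6,w8), (w4,w6,w8), (w5,w2,w1), (w5,w6,w8), (w6,w8,w1), (w6,w8,w2), (w7,w2,w1).

9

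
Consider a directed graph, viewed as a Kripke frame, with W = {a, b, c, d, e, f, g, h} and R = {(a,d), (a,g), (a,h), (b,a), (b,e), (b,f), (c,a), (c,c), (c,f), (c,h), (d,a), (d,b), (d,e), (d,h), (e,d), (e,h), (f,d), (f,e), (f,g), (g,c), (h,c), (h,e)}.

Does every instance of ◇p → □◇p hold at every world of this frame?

By correspondence theory, 5 is valid on a frame iff R is Euclidean.
Euclidean: no — a R d and a R g, but not d R g.

No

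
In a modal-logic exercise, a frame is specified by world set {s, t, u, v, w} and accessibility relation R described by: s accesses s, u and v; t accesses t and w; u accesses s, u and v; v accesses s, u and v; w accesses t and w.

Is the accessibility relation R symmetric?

Symmetric: yes — every pair in R has its reverse in R.

Yes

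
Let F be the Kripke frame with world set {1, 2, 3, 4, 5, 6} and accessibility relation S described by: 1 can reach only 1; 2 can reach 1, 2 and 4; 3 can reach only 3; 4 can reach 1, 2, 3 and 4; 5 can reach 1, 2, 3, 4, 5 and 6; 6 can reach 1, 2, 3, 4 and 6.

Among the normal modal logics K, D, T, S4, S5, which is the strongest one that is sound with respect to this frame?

T

Serial (axiom D): yes — every world has a successor (e.g. 1 S 1).
Reflexive (axiom T): yes — every world is S-related to itself.
Transitive (axiom 4): no — 2 S 4 and 4 S 3, but not 2 S 3.
Euclidean (axiom 5): no — 2 S 1 and 2 S 4, but not 1 S 4.
So F validates K, D, T; S4 would additionally require S to be transitive. The strongest is T.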